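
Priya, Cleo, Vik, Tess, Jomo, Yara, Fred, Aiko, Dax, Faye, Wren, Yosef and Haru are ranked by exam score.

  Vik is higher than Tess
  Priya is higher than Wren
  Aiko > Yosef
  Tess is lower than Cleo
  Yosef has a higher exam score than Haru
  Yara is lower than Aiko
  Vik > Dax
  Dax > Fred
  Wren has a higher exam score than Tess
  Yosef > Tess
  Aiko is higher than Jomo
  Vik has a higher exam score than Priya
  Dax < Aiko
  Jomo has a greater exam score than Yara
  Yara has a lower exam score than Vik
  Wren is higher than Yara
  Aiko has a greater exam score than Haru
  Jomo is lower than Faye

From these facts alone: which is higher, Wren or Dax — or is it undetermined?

Following every chain through Wren: above Wren we get Priya, Vik; below Wren we get Yara, Tess.
Dax is not reached, and no chain runs the other way from Dax to Wren.
So the given relations leave the order of Wren and Dax undetermined.

undetermined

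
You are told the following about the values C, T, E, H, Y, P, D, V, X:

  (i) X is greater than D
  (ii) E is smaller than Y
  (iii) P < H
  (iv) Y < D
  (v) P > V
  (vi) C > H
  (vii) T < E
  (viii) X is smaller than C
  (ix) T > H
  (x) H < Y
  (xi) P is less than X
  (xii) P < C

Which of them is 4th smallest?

Chaining the given pairs: V < P < H < T < E < Y < D < X < C.
Counting 4 from the smallest end gives T.

T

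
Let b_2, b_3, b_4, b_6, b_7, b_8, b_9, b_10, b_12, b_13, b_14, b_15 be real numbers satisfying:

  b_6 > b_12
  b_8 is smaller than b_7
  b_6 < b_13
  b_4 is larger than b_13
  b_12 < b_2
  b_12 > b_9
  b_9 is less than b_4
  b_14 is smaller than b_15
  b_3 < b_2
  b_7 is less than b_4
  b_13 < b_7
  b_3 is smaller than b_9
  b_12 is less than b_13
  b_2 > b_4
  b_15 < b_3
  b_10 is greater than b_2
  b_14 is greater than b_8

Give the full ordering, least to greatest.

The consecutive links are each given: b_8 < b_14; b_14 < b_15; b_15 < b_3; b_3 < b_9; b_9 < b_12; b_12 < b_6; b_6 < b_13; b_13 < b_7; b_7 < b_4; b_4 < b_2; b_2 < b_10.

b_8 < b_14 < b_15 < b_3 < b_9 < b_12 < b_6 < b_13 < b_7 < b_4 < b_2 < b_10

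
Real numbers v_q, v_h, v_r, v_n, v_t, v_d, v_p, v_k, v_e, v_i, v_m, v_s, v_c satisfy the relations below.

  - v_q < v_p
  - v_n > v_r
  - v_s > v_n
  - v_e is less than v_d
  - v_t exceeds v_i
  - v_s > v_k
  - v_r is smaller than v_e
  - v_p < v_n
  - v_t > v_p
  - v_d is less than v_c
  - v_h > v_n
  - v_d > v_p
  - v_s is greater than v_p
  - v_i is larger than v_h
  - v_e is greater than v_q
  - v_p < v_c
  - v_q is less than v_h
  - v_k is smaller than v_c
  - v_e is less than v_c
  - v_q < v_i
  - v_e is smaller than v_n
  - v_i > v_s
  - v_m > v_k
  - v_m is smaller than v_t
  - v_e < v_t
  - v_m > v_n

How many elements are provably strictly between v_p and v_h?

1

The relations place v_p below v_h. An element lies strictly between them when it is forced above v_p and also forced below v_h.
Above v_p: {v_n, v_d, v_s, v_i, v_m, v_c, v_t}. Below v_h: {v_q, v_r, v_e, v_n}.
Intersection: {v_n} — 1.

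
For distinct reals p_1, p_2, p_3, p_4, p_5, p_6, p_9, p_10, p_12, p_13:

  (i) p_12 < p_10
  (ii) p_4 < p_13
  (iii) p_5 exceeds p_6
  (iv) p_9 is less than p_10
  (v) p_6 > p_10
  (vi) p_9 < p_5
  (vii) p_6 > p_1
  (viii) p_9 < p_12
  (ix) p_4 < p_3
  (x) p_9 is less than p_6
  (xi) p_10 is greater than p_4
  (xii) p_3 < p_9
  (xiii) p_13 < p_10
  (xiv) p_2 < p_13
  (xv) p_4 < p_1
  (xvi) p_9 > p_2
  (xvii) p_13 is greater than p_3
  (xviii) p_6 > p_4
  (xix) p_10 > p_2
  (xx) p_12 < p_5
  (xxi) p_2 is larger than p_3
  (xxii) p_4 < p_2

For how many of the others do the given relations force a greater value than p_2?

6

The elements the relations force above p_2 are p_13, p_9, p_12, p_10, p_6, p_5 — no chain reaches any other.
That is 6.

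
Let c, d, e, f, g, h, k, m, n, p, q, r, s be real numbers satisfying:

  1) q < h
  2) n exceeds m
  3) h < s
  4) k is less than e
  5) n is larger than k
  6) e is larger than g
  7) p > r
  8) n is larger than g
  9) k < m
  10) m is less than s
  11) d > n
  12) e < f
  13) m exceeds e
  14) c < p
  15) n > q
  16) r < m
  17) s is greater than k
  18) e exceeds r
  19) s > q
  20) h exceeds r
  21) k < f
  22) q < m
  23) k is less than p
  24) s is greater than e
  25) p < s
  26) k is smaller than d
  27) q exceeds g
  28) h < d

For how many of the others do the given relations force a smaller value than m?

5

Directly below m: k, q, r, e.
One step further: g (5 so far).
No other element is forced below m by the given relations, so the count is 5.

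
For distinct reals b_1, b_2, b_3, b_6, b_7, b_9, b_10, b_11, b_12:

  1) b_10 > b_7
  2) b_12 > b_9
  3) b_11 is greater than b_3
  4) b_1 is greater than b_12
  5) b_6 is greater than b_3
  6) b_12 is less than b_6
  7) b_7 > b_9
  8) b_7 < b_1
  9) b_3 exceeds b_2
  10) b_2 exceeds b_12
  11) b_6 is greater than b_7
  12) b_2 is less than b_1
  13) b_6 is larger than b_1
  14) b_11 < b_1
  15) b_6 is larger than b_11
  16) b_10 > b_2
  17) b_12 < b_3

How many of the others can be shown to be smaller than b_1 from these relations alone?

From b_1 the given relations immediately reach b_12, b_2, b_7, b_11.
From those, b_9, b_3 — 6 in total.
Nothing else is reachable below b_1; 6 in all.

6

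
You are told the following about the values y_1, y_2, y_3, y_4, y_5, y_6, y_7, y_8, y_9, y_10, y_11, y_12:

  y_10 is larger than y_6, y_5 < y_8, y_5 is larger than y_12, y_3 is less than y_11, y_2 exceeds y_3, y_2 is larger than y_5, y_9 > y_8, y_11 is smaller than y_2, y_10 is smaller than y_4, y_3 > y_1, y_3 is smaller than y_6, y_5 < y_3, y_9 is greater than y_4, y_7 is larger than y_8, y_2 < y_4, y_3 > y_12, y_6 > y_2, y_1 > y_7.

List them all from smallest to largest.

Nothing is placed below y_12, so it is least; from there y_12 < y_5; y_5 < y_8; y_8 < y_7; y_7 < y_1; y_1 < y_3; y_3 < y_11; y_11 < y_2; y_2 < y_6; y_6 < y_10; y_10 < y_4; y_4 < y_9, each given directly.

y_12 < y_5 < y_8 < y_7 < y_1 < y_3 < y_11 < y_2 < y_6 < y_10 < y_4 < y_9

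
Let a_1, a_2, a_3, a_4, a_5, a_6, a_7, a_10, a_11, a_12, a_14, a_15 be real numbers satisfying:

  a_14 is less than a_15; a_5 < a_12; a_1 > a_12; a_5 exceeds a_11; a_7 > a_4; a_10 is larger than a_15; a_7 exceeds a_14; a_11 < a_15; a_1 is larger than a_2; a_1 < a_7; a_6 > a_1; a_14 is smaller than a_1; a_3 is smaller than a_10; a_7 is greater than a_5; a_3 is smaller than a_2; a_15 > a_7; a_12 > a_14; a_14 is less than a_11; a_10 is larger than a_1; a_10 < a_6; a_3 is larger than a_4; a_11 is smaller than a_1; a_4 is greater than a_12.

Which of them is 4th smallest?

a_12

Chaining the given pairs: a_14 < a_11 < a_5 < a_12 < a_4 < a_3 < a_2 < a_1 < a_7 < a_15 < a_10 < a_6.
Counting 4 from the smallest end gives a_12.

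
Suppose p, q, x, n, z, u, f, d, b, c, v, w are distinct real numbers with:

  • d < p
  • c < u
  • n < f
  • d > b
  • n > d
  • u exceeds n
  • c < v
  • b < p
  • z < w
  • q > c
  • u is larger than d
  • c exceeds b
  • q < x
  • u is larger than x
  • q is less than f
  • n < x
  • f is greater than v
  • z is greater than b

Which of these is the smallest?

c is not least since b < c; d is not least since b < d; n is not least since d < n; v is not least since c < v; q is not least since c < q; p is not least since b < p; x is not least since n < x; f is not least since n < f; u is not least since d < u; z is not least since b < z; w is not least since z < w.
Only b has nothing below it, so b is the smallest.

b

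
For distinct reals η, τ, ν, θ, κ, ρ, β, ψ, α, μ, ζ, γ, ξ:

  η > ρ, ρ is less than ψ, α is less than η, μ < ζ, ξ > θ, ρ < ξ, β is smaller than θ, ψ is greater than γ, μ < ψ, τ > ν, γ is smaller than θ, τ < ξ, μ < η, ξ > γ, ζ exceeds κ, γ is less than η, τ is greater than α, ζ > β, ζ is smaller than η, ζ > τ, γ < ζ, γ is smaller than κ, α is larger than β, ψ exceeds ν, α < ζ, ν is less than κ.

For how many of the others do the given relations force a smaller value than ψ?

4

From ψ the given relations immediately reach ρ, ν, γ, μ.
No other element is forced below ψ by the given relations, so the count is 4.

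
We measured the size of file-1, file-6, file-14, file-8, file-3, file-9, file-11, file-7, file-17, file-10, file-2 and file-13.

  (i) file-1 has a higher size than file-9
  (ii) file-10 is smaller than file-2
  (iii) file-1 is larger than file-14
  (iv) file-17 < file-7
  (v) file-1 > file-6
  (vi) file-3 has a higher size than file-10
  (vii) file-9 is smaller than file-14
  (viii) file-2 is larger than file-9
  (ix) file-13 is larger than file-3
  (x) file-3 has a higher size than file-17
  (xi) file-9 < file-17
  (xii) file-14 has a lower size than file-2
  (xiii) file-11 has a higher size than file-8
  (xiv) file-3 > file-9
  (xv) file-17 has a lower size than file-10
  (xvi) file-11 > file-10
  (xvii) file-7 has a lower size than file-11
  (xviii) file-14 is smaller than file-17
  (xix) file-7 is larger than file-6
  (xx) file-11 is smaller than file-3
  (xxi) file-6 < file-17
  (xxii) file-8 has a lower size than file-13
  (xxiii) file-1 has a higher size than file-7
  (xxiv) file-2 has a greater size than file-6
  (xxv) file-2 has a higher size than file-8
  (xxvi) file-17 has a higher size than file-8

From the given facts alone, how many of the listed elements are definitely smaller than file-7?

5

From file-7 the given relations immediately reach file-6, file-17.
From those, file-9, file-14, file-8 — 5 in total.
No other element is forced below file-7 by the given relations, so the count is 5.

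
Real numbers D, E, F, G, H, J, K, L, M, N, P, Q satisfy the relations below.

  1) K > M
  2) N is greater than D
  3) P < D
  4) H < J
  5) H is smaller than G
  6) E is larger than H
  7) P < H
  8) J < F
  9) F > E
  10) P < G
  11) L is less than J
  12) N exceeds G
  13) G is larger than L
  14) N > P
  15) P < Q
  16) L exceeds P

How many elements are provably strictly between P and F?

Chaining upward from P reaches: L, H, D, G, N, J, E, Q.
Chaining downward from F reaches: L, H, J, E.
Strictly between P and F are those in both lists: L, H, J, E — 4 elements.

4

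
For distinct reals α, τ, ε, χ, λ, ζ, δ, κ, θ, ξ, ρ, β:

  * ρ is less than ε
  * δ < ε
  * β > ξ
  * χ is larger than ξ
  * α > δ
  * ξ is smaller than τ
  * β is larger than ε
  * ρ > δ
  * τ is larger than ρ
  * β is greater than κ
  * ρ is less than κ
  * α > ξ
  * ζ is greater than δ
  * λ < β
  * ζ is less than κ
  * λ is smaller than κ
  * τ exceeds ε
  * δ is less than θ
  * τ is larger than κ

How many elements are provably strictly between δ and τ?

Chaining upward from δ reaches: θ, ρ, ε, ζ, κ, α, β.
Chaining downward from τ reaches: ξ, ρ, ε, ζ, λ, κ.
Strictly between δ and τ are those in both lists: ρ, ε, ζ, κ — 4 elements.

4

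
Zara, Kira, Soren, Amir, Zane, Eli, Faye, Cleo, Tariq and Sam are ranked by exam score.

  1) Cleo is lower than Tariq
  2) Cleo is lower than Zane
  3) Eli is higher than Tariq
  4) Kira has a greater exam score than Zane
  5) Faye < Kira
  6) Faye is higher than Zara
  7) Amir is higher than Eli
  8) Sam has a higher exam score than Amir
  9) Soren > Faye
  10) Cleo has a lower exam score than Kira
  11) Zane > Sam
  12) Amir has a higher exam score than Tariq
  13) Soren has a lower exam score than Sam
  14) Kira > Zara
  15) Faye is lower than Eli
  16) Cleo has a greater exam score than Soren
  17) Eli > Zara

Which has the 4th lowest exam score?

Cleo

Chaining the given pairs: Zara < Faye < Soren < Cleo < Tariq < Eli < Amir < Sam < Zane < Kira.
Counting 4 from the smallest end gives Cleo.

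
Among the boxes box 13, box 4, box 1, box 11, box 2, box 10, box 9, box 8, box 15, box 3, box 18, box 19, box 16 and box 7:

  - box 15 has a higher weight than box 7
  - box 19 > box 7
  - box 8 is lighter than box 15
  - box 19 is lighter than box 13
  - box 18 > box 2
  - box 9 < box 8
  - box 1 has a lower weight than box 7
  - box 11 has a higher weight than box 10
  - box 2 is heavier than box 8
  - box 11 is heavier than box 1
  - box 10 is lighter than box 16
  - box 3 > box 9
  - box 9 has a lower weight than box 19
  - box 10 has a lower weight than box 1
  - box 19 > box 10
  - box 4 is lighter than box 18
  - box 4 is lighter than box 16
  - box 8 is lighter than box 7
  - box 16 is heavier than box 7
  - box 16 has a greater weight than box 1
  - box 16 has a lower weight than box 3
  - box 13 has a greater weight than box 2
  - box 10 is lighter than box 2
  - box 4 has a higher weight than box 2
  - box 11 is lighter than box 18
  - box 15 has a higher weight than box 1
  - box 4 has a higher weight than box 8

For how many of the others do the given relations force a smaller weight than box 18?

From box 18 the given relations immediately reach box 2, box 4, box 11.
From those, box 8, box 10, box 1 — 6 in total.
From those, box 9 — 7 in total.
Nothing else is reachable below box 18; 7 in all.

7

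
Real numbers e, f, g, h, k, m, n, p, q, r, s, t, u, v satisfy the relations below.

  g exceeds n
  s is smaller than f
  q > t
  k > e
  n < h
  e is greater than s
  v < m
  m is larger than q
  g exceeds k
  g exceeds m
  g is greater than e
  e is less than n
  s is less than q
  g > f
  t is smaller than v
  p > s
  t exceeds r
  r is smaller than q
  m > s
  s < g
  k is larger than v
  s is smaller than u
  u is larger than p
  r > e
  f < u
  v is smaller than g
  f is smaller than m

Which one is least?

Chaining upward from s: directly above it, e, p, f, q, u, m, g; then r, n, k; then t, h; then v.
That covers every other element, and nothing is given below s, so s is the least.

s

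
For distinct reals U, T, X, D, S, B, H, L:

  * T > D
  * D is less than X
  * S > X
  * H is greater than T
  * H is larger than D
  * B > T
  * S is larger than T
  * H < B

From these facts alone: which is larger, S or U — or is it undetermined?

Following every chain through S: below S we get D, X, T.
U is not reached, and no chain runs the other way from U to S.
So the given relations leave the order of S and U undetermined.

undetermined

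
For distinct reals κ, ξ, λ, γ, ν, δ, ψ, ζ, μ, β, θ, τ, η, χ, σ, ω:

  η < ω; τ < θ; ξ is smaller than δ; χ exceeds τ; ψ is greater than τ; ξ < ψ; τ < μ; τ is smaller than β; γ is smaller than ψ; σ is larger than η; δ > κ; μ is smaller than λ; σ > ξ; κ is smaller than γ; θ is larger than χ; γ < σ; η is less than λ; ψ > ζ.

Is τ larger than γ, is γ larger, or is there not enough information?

Following every chain through τ: above τ we get μ, β, χ, ψ, λ, θ.
γ is not reached, and no chain runs the other way from γ to τ.
So the given relations leave the order of τ and γ undetermined.

undetermined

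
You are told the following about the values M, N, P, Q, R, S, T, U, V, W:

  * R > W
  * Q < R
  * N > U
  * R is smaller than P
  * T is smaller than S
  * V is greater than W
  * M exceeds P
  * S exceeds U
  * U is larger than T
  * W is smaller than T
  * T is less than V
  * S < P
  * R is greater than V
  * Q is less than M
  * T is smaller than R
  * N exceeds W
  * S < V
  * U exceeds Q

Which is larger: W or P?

W < T < U < S < V < R < P, by transitivity through T, U, S, V, R.
So W < P; P is the larger of the two.

P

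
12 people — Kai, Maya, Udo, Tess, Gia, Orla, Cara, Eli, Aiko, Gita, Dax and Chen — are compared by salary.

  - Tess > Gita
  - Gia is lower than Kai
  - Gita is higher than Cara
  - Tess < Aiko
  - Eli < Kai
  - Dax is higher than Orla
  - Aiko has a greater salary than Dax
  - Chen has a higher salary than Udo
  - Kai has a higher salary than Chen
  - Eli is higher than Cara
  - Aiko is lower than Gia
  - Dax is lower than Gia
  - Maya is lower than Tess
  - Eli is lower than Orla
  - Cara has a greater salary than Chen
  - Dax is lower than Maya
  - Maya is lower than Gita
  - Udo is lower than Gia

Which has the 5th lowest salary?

Orla

Piecing the relations together gives one ordering: Udo < Chen < Cara < Eli < Orla < Dax < Maya < Gita < Tess < Aiko < Gia < Kai.
The 5th smallest is Orla.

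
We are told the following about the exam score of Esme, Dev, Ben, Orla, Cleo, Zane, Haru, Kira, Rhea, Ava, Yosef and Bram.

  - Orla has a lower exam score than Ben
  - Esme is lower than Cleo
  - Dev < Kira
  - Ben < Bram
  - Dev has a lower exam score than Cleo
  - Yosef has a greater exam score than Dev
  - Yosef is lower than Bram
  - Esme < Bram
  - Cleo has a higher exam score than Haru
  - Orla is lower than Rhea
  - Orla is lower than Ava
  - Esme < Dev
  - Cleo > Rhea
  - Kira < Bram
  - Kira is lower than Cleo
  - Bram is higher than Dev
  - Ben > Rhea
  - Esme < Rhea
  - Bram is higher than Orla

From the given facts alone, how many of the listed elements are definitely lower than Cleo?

Directly below Cleo: Esme, Dev, Haru, Rhea, Kira.
One step further: Orla (6 so far).
Nothing else is reachable below Cleo; 6 in all.

6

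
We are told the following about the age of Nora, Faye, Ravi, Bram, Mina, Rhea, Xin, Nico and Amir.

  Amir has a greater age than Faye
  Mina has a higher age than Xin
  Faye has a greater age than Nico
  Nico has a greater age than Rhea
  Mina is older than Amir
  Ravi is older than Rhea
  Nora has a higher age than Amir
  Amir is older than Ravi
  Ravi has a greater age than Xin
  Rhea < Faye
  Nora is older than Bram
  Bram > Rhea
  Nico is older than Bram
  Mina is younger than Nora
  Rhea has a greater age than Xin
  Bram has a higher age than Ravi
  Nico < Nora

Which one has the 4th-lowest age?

The consecutive relations fix a unique order: Xin < Rhea < Ravi < Bram < Nico < Faye < Amir < Mina < Nora.
Counting 4 from the smallest end gives Bram.

Bram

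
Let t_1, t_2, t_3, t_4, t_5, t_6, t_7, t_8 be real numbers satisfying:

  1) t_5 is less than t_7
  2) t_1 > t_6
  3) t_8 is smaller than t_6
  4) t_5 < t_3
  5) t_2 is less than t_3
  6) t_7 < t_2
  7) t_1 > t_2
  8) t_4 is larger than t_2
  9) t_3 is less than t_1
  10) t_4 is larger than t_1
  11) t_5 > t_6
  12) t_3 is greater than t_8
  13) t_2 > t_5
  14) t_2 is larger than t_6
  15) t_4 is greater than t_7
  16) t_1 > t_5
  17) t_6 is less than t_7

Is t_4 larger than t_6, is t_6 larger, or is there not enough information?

t_6 < t_5 < t_7 < t_2 < t_3 < t_1 < t_4, by transitivity through t_5, t_7, t_2, t_3, t_1.
So t_4 is larger.

t_4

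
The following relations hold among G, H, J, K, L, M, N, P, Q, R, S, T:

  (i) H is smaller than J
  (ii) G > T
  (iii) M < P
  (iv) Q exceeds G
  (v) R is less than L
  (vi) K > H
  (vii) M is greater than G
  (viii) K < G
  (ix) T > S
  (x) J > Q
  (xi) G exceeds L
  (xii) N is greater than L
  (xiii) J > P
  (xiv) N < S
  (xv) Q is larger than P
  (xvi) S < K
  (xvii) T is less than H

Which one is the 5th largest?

G

Piecing the relations together gives one ordering: R < L < N < S < T < H < K < G < M < P < Q < J.
Counting 5 from the largest end gives G.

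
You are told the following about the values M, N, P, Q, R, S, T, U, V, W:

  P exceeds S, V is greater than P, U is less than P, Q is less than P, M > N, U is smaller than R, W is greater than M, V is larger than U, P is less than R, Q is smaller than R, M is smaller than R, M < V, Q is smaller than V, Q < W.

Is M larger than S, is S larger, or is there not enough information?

undetermined

Following every chain through S: above S we get P, R, V.
M is not reached, and no chain runs the other way from M to S.
So the given relations leave the order of S and M undetermined.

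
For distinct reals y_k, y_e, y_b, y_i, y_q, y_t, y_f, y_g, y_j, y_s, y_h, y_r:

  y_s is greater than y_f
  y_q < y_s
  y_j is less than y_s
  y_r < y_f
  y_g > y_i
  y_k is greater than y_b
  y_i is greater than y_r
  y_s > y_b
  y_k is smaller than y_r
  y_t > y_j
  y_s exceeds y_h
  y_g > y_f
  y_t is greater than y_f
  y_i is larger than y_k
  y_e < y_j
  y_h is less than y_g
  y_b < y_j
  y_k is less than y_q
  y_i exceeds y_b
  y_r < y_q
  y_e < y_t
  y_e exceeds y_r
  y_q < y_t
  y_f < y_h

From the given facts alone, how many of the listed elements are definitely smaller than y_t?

7

From y_t the given relations immediately reach y_q, y_f, y_e, y_j.
From those, y_b, y_k, y_r — 7 in total.
No other element is forced below y_t by the given relations, so the count is 7.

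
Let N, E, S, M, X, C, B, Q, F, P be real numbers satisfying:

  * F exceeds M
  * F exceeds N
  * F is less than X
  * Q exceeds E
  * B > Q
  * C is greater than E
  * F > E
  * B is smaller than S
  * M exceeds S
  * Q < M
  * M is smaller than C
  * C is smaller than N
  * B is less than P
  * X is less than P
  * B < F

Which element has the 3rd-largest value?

F

Piecing the relations together gives one ordering: E < Q < B < S < M < C < N < F < X < P.
Counting 3 from the largest end gives F.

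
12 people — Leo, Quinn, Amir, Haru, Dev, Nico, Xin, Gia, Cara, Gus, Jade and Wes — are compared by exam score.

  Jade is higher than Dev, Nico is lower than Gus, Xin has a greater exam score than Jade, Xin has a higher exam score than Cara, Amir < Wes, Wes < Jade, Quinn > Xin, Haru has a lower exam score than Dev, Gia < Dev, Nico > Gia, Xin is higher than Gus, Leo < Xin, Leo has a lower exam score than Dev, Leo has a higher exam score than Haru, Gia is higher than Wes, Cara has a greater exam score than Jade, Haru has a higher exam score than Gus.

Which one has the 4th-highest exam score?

Jade

Piecing the relations together gives one ordering: Amir < Wes < Gia < Nico < Gus < Haru < Leo < Dev < Jade < Cara < Xin < Quinn.
The 4th largest is Jade.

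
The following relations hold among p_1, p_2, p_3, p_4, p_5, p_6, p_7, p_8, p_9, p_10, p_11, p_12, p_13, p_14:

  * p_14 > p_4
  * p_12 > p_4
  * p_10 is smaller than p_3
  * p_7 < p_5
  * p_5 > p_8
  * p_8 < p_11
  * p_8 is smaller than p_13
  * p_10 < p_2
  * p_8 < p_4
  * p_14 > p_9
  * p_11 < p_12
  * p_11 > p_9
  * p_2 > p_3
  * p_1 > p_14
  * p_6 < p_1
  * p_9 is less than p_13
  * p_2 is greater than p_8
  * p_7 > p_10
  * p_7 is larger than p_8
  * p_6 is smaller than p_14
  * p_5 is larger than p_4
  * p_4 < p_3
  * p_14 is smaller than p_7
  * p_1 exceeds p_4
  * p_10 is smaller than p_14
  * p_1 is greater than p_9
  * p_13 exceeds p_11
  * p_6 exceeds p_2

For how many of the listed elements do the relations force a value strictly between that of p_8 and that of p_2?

Chaining upward from p_8 reaches: p_4, p_3, p_6, p_14, p_7, p_11, p_13, p_12, p_5, p_1.
Chaining downward from p_2 reaches: p_10, p_4, p_3.
Strictly between p_8 and p_2 are those in both lists: p_4, p_3 — 2 elements.

2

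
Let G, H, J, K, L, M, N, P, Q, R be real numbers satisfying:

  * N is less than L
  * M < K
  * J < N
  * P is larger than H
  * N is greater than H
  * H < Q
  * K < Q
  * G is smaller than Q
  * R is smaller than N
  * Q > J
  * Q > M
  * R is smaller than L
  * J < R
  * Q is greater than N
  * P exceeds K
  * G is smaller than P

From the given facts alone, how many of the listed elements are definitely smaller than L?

4

Directly below L: R, N.
One step further: H, J (4 so far).
No other element is forced below L by the given relations, so the count is 4.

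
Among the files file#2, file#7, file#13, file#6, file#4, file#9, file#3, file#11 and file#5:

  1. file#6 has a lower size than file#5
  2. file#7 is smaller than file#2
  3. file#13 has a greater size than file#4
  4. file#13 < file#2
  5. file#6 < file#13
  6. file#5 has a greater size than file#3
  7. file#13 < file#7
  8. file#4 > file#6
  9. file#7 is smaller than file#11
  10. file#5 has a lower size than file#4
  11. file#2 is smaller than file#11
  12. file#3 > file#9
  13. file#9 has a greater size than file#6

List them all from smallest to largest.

Nothing is placed below file#6, so it is least; from there file#6 < file#9; file#9 < file#3; file#3 < file#5; file#5 < file#4; file#4 < file#13; file#13 < file#7; file#7 < file#2; file#2 < file#11, each given directly.

file#6 < file#9 < file#3 < file#5 < file#4 < file#13 < file#7 < file#2 < file#11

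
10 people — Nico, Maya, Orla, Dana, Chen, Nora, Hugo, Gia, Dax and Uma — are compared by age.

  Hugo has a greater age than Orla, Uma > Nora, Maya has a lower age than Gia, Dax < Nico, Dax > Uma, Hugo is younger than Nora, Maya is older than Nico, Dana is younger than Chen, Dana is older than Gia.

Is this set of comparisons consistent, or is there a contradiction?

consistent

Every relation is compatible with Orla < Hugo < Nora < Uma < Dax < Nico < Maya < Gia < Dana < Chen; the set is consistent.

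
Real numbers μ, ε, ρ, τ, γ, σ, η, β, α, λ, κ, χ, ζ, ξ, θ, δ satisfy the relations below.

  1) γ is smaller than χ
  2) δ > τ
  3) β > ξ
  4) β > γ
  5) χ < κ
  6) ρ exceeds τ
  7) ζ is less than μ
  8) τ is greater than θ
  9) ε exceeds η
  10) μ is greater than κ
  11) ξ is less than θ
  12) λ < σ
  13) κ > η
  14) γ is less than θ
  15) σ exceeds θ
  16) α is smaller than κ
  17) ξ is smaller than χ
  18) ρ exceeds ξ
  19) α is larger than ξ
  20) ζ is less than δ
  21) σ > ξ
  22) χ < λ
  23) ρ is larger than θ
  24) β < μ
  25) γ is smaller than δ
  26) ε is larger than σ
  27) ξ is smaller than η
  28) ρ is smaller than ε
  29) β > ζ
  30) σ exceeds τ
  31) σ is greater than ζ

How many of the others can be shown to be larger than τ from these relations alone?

From τ the given relations immediately reach σ, ρ, δ.
From those, ε — 4 in total.
Nothing else is reachable above τ; 4 in all.

4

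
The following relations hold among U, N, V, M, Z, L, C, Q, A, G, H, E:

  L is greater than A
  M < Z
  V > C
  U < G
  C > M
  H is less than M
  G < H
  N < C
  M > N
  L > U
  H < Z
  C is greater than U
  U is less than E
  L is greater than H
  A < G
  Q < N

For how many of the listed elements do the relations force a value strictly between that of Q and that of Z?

Chaining upward from Q reaches: N, M, C, V.
Chaining downward from Z reaches: A, U, G, H, N, M.
Strictly between Q and Z are those in both lists: N, M — 2 elements.

2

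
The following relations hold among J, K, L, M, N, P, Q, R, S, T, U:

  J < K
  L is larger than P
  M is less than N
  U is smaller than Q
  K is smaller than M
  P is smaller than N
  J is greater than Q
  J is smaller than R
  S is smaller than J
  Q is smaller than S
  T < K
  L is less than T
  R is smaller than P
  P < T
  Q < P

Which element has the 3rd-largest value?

Piecing the relations together gives one ordering: U < Q < S < J < R < P < L < T < K < M < N.
Counting 3 from the largest end gives K.

K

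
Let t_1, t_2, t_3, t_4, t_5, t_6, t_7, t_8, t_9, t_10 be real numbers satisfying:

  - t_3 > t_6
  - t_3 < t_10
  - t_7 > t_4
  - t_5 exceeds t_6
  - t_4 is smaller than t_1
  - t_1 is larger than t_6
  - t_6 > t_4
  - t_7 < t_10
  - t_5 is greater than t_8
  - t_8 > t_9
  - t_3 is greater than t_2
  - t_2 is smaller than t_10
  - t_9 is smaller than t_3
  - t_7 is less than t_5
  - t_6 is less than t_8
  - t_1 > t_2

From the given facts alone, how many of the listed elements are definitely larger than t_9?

4

The elements the relations force above t_9 are t_8, t_3, t_10, t_5 — no chain reaches any other.
That is 4.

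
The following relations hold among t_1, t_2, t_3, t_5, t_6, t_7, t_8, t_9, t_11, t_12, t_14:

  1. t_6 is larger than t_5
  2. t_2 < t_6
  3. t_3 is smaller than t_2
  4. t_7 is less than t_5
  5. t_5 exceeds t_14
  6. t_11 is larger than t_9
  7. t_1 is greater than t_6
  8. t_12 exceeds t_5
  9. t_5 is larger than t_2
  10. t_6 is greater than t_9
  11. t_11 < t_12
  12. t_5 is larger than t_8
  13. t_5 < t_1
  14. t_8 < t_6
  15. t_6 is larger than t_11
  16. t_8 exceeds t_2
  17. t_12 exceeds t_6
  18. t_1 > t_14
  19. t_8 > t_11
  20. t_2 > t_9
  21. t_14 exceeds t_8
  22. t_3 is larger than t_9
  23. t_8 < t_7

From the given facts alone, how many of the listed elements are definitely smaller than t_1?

9

Directly below t_1: t_14, t_5, t_6.
One step further: t_9, t_2, t_11, t_8, t_7 (8 so far).
One step further: t_3 (9 so far).
No other element is forced below t_1 by the given relations, so the count is 9.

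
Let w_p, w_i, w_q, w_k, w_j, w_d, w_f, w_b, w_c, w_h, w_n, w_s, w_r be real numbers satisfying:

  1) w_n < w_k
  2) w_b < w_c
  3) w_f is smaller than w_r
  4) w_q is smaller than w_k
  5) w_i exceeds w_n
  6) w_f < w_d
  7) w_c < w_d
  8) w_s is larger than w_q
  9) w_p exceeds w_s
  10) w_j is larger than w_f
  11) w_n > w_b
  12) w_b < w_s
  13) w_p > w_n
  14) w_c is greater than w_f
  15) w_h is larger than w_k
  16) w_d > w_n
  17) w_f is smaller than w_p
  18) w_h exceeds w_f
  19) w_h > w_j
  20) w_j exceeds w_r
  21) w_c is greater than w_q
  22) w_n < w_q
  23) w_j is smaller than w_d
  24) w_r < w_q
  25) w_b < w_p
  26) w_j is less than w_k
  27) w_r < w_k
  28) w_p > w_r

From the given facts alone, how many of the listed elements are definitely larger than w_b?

9

Directly above w_b: w_n, w_c, w_s, w_p.
One step further: w_q, w_i, w_d, w_k (8 so far).
One step further: w_h (9 so far).
Nothing else is reachable above w_b; 9 in all.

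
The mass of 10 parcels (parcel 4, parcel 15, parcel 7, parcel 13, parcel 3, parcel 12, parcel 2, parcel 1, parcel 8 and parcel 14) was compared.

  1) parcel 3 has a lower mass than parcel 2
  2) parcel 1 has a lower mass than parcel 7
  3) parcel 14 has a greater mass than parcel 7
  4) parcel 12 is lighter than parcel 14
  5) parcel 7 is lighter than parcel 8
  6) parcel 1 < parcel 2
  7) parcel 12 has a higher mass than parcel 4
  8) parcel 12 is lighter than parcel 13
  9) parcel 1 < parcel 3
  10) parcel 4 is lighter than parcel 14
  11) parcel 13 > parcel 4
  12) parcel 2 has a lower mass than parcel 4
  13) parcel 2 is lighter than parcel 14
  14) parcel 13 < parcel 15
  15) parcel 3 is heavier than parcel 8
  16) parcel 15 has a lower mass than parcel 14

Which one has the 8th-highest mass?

parcel 8

The consecutive relations fix a unique order: parcel 1 < parcel 7 < parcel 8 < parcel 3 < parcel 2 < parcel 4 < parcel 12 < parcel 13 < parcel 15 < parcel 14.
Counting 8 from the largest end gives parcel 8.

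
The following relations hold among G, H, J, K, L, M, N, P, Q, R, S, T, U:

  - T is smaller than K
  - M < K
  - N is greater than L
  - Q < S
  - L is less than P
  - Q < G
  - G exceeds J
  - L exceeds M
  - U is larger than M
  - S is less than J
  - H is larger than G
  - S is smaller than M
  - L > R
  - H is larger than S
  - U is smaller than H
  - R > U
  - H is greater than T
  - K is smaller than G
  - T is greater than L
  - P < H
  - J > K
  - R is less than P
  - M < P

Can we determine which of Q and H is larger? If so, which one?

H

Q < S and S < M give Q < M.
Then M < U extends the chain to U.
Then U < R extends the chain to R.
With R < L: Q < S < M < U < R < L.
With L < T: Q < S < M < U < R < L < T.
With T < K: Q < S < M < U < R < L < T < K.
With K < J: Q < S < M < U < R < L < T < K < J.
With J < G: Q < S < M < U < R < L < T < K < J < G.
Then G < H extends the chain to H.
So H is larger.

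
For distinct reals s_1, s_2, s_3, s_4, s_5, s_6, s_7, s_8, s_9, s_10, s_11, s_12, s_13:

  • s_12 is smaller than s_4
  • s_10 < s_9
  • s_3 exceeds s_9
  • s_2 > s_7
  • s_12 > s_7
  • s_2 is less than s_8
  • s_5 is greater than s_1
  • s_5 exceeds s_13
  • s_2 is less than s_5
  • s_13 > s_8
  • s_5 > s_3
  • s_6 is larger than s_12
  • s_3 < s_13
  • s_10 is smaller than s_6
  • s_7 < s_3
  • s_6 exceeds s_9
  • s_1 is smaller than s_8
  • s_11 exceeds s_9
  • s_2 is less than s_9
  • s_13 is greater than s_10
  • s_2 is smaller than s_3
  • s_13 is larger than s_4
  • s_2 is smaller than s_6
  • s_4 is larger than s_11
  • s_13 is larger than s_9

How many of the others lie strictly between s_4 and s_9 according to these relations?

1

The relations place s_9 below s_4. An element lies strictly between them when it is forced above s_9 and also forced below s_4.
Above s_9: {s_6, s_3, s_11, s_13, s_5}. Below s_4: {s_7, s_2, s_10, s_12, s_11}.
Intersection: {s_11} — 1.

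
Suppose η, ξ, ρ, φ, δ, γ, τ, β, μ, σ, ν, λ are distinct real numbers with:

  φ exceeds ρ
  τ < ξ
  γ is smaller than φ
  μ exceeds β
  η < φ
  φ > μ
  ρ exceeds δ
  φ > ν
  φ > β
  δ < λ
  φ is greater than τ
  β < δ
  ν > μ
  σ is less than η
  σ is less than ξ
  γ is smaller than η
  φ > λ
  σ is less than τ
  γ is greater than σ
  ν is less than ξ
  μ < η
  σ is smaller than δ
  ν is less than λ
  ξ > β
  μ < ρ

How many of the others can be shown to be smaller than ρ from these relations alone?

Directly below ρ: μ, δ.
One step further: σ, β (4 so far).
Nothing else is reachable below ρ; 4 in all.

4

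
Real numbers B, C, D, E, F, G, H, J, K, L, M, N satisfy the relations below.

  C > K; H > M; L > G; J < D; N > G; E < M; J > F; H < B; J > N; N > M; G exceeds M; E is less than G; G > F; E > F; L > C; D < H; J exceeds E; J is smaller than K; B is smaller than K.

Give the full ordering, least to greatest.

F < E < M < G < N < J < D < H < B < K < C < L

Nothing is placed below F, so it is least; from there F < E; E < M; M < G; G < N; N < J; J < D; D < H; H < B; B < K; K < C; C < L, each given directly.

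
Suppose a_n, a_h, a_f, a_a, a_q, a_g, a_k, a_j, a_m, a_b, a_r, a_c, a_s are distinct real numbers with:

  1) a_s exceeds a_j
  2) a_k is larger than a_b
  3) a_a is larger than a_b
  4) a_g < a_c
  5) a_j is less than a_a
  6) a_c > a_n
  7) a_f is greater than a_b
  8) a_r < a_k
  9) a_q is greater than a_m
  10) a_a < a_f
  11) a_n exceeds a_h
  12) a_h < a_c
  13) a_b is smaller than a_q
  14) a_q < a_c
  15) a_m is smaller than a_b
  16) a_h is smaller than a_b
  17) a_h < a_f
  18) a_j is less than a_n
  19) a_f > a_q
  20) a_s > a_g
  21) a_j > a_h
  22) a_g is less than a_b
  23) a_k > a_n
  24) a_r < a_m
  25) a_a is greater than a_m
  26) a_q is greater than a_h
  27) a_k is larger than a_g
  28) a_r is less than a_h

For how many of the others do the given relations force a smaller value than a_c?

From a_c the given relations immediately reach a_h, a_g, a_n, a_q.
From those, a_r, a_j, a_m, a_b — 8 in total.
Nothing else is reachable below a_c; 8 in all.

8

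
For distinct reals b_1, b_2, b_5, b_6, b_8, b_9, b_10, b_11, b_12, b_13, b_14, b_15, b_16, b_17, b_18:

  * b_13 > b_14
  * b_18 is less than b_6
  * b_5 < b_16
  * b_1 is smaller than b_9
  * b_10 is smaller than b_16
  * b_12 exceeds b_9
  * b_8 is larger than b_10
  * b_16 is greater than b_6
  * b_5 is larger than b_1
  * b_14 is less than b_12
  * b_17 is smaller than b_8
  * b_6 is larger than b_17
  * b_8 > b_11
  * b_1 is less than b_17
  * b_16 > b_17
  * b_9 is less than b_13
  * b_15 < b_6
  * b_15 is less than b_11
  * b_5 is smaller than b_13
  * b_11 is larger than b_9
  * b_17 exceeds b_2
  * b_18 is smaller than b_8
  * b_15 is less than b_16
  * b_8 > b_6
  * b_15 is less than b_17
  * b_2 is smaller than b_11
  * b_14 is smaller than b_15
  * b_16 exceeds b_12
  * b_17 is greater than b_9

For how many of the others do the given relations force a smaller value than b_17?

5

From b_17 the given relations immediately reach b_15, b_1, b_2, b_9.
From those, b_14 — 5 in total.
Nothing else is reachable below b_17; 5 in all.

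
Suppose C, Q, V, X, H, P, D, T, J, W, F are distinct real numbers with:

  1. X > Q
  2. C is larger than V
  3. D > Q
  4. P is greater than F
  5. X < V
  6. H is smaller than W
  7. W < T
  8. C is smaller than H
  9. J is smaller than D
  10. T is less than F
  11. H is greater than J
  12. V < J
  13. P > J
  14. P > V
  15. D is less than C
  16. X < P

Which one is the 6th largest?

The consecutive relations fix a unique order: Q < X < V < J < D < C < H < W < T < F < P.
Counting 6 from the largest end gives C.

C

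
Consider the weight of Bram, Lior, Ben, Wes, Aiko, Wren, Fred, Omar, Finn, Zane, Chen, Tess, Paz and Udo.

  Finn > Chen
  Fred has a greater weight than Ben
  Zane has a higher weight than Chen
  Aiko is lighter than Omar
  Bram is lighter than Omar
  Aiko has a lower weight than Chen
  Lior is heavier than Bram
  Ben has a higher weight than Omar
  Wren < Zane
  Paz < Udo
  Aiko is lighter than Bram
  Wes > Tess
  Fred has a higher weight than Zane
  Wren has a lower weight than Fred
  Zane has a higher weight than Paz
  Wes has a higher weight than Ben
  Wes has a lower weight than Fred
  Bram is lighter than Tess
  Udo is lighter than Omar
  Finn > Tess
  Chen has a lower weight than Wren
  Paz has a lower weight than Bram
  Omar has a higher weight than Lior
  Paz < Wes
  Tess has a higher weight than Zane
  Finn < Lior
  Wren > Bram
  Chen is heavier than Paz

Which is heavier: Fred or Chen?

Fred

Chen < Wren < Zane < Tess < Finn < Lior < Omar < Ben < Wes < Fred, by transitivity through Wren, Zane, Tess, Finn, Lior, Omar, Ben, Wes.
So Chen < Fred; Fred is the heavier of the two.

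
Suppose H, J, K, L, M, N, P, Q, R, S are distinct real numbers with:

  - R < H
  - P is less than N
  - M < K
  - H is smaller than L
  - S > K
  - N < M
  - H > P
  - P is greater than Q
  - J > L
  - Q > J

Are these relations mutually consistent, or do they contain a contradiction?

inconsistent

We have P < H stated directly, yet also H < L < J < Q < P by chaining the others — so H < P. Contradiction.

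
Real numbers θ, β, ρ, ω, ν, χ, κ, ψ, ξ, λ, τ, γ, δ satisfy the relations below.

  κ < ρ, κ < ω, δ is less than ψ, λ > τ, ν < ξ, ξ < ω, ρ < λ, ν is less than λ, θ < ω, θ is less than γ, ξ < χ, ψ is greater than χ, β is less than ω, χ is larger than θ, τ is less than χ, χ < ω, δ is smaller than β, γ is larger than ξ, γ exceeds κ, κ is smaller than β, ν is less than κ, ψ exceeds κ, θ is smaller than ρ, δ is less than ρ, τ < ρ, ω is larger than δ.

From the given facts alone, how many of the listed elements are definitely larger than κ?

6

From κ the given relations immediately reach ρ, γ, β, ψ, ω.
From those, λ — 6 in total.
Nothing else is reachable above κ; 6 in all.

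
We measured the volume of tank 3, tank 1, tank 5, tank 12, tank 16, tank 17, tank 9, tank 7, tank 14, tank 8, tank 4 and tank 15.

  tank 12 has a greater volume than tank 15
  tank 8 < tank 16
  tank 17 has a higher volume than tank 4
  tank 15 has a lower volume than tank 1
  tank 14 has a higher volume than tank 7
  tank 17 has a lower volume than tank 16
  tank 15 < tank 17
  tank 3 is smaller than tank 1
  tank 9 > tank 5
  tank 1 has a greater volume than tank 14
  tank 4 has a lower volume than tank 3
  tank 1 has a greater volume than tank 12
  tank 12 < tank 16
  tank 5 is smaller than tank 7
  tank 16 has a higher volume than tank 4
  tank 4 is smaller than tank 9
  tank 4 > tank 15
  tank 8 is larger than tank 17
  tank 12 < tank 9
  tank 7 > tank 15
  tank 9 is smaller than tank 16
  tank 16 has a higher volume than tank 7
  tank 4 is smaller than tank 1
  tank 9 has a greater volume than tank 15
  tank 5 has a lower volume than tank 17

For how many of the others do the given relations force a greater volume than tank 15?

The elements the relations force above tank 15 are tank 12, tank 7, tank 14, tank 4, tank 17, tank 3, tank 1, tank 9, tank 8, tank 16 — no chain reaches any other.
That is 10.

10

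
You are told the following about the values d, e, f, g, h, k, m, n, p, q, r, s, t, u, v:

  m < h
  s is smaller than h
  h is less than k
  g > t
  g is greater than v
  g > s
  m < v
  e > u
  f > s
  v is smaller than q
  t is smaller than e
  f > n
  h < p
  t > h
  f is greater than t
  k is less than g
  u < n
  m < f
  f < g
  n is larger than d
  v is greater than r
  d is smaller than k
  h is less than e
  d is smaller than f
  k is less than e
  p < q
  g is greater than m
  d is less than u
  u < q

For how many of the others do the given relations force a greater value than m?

From m the given relations immediately reach v, h, f, g.
From those, t, p, q, k, e — 9 in total.
Nothing else is reachable above m; 9 in all.

9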